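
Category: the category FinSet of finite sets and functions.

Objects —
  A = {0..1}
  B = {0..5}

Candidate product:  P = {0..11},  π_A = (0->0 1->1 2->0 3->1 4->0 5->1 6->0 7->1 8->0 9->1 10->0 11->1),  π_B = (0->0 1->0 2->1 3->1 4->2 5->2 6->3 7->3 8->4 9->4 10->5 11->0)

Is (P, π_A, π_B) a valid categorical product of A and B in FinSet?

Answer: NOT A VALID PRODUCT — duplicate pair at indices 1,11

Work:
|A|·|B| = 2·6 = 12;  |P| = 12
Check the pairing map k ↦ (π_A(k), π_B(k)):
  0 -> (0,0)
  1 -> (1,0)
  2 -> (0,1)
  3 -> (1,1)
  4 -> (0,2)
  5 -> (1,2)
  6 -> (0,3)
  7 -> (1,3)
  8 -> (0,4)
  9 -> (1,4)
  10 -> (0,5)
  11 -> (1,0)  ✗ repeats pair of k=1
distinct pairs in image: 11 / 12 needed
  → (1,0) hit at k=1 and k=11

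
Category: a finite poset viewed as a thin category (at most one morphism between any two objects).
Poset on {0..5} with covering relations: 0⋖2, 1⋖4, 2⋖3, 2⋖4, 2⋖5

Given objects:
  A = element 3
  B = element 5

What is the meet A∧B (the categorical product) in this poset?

Answer: A∧B = 2

Trace:
Lower bounds of A=3 and B=5: {0,2}
  0 ≤ 2
  2 ≤ 2
glb = 2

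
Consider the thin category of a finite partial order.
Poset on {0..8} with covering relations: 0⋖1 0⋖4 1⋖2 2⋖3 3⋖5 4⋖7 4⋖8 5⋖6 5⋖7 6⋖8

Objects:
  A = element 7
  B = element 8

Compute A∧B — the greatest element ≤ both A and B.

{x : x≤A ∧ x≤B} = {0,1,2,3,4,5}  (A=7, B=8)
  maximal lower bounds 4 and 5 are incomparable: neither 4≤5 nor 5≤4
→ no greatest lower bound exists

Answer: NO MEET EXISTS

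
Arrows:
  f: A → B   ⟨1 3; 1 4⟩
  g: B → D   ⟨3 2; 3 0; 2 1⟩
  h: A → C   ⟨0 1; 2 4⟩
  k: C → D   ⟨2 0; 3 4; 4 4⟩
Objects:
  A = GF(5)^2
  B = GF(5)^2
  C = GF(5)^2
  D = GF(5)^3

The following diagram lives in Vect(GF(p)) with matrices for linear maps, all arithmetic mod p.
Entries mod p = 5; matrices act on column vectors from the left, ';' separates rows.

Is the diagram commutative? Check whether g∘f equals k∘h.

Answer: COMMUTES

Work:
Path 1 = f;g:
  e0=[1,0] f→[1,1] g→[0,3,3]
  e1=[0,1] f→[3,4] g→[2,4,0]
  composite₁ = ⟨0 2; 3 4; 3 0⟩
Path 2 = h;k:
  e0=[1,0] h→[0,2] k→[0,3,3]
  e1=[0,1] h→[1,4] k→[2,4,0]
  composite₂ = ⟨0 2; 3 4; 3 0⟩
Equal? YES — commutes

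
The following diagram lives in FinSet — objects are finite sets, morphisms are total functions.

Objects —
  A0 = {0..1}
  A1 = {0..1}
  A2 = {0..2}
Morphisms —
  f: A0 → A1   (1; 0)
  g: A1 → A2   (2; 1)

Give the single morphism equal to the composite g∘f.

Answer: (1; 2)

Derivation:
  0 f→1 g→1
  1 f→0 g→2
⟦path⟧: (1; 2)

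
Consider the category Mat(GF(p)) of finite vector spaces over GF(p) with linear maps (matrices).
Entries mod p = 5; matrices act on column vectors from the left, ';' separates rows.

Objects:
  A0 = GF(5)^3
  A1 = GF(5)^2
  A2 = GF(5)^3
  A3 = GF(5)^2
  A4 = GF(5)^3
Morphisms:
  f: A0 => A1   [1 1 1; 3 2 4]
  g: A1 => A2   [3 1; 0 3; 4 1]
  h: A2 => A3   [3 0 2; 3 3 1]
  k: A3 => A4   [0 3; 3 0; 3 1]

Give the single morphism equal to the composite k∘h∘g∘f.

  e0=⟨1,0,0⟩ f=>⟨1,3⟩ g=>⟨1,4,2⟩ h=>⟨2,2⟩ k=>⟨1,1,3⟩
  e1=⟨0,1,0⟩ f=>⟨1,2⟩ g=>⟨0,1,1⟩ h=>⟨2,4⟩ k=>⟨2,1,0⟩
  e2=⟨0,0,1⟩ f=>⟨1,4⟩ g=>⟨2,2,3⟩ h=>⟨2,0⟩ k=>⟨0,1,1⟩
composite: [1 2 0; 1 1 1; 3 0 1]

Answer: [1 2 0; 1 1 1; 3 0 1]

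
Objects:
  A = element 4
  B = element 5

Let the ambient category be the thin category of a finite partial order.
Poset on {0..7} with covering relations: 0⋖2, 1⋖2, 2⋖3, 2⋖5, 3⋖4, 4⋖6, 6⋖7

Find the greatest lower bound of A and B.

{x : x⊑A ∧ x⊑B} = {0,1,2}  (A=4, B=5)
  0 ⊑ 2
  1 ⊑ 2
  2 ⊑ 2
glb = 2

Answer: A∧B = 2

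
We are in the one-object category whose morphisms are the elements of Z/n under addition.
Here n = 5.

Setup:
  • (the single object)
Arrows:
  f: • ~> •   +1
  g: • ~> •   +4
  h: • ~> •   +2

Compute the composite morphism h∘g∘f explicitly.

  0 +1≡1 +4≡0 +2≡2  (mod 5)
⟦path⟧: +2

Answer: +2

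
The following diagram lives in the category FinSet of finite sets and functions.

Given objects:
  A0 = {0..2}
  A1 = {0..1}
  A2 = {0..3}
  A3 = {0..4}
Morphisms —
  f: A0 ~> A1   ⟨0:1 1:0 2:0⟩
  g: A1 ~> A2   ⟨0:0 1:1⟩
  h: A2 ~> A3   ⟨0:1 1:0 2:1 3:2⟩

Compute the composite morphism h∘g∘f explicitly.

Answer: ⟨0:0 1:1 2:1⟩

Derivation:
  0 f~>1 g~>1 h~>0
  1 f~>0 g~>0 h~>1
  2 f~>0 g~>0 h~>1
composite: ⟨0:0 1:1 2:1⟩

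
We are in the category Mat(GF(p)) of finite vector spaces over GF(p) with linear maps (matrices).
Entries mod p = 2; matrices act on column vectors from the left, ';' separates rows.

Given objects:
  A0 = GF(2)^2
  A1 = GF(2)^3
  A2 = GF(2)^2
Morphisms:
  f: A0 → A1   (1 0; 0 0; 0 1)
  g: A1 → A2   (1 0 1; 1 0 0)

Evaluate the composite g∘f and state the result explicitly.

Answer: (1 1; 1 0)

Work:
  e0=⟨1,0⟩ f→⟨1,0,0⟩ g→⟨1,1⟩
  e1=⟨0,1⟩ f→⟨0,0,1⟩ g→⟨1,0⟩
result: (1 1; 1 0)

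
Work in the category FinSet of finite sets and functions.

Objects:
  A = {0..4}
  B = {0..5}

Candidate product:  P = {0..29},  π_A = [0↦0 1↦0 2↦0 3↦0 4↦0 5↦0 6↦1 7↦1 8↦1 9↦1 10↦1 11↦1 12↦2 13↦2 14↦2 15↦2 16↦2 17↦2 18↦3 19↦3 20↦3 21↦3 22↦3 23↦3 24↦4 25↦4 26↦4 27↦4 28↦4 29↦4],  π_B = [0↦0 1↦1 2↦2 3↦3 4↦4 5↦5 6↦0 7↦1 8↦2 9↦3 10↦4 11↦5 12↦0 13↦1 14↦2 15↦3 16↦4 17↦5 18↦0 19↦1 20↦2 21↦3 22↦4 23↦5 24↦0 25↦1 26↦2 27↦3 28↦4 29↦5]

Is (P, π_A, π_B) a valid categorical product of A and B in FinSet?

|A|·|B| = 5·6 = 30;  |P| = 30
Check the pairing map k ↦ (π_A(k), π_B(k)):
  0 ↦ (0,0)
  1 ↦ (0,1)
  2 ↦ (0,2)
  3 ↦ (0,3)
  4 ↦ (0,4)
  5 ↦ (0,5)
  6 ↦ (1,0)
  7 ↦ (1,1)
  8 ↦ (1,2)
  9 ↦ (1,3)
  10 ↦ (1,4)
  11 ↦ (1,5)
  12 ↦ (2,0)
  13 ↦ (2,1)
  14 ↦ (2,2)
  15 ↦ (2,3)
  16 ↦ (2,4)
  17 ↦ (2,5)
  18 ↦ (3,0)
  19 ↦ (3,1)
  20 ↦ (3,2)
  21 ↦ (3,3)
  22 ↦ (3,4)
  23 ↦ (3,5)
  24 ↦ (4,0)
  25 ↦ (4,1)
  26 ↦ (4,2)
  27 ↦ (4,3)
  28 ↦ (4,4)
  29 ↦ (4,5)
distinct pairs in image: 30 / 30 needed
  → bijection onto A×B; projections well-typed.

Answer: VALID PRODUCT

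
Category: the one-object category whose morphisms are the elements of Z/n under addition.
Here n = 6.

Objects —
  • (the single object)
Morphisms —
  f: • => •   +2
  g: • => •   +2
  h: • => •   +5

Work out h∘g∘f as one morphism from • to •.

Answer: +3

Derivation:
  0 +2≡2 +2≡4 +5≡3  (mod 6)
result: +3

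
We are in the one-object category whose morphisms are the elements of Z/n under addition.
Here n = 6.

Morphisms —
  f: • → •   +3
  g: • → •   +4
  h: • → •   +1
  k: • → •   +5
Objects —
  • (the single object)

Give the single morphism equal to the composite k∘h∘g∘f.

  0 +3≡3 +4≡1 +1≡2 +5≡1  (mod 6)
composite: +1

Answer: +1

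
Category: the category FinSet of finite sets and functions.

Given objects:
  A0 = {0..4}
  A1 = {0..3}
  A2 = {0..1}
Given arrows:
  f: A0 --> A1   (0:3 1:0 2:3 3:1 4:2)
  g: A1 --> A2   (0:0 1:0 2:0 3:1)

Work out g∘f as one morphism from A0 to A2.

Answer: (0:1 1:0 2:1 3:0 4:0)

Work:
  0 f-->3 g-->1
  1 f-->0 g-->0
  2 f-->3 g-->1
  3 f-->1 g-->0
  4 f-->2 g-->0
result: (0:1 1:0 2:1 3:0 4:0)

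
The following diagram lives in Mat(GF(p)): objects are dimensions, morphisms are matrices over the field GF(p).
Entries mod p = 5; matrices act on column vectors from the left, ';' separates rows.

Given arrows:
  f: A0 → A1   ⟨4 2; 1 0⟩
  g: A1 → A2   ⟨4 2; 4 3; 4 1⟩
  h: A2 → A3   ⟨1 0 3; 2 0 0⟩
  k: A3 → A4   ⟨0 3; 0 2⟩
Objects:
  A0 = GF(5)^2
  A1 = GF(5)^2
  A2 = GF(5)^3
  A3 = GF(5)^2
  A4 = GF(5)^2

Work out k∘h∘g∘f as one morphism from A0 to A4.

  e0=[1,0] f→[4,1] g→[3,4,2] h→[4,1] k→[3,2]
  e1=[0,1] f→[2,0] g→[3,3,3] h→[2,1] k→[3,2]
result: ⟨3 3; 2 2⟩

Answer: ⟨3 3; 2 2⟩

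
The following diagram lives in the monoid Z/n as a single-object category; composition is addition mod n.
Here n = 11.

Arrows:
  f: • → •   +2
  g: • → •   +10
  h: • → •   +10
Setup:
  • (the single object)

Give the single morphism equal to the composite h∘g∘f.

  0 +2≡2 +10≡1 +10≡0  (mod 11)
result: +0

Answer: +0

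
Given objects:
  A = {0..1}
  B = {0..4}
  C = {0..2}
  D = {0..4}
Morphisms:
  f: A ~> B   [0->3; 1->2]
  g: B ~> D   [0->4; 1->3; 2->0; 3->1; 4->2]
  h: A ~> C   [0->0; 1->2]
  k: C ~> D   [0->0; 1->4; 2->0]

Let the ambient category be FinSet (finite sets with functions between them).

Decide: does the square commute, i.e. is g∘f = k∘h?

Answer: DOES NOT COMMUTE

Trace:
Path 1 = f;g:
  0 f~>3 g~>1
  1 f~>2 g~>0
  ⟦path⟧₁ = [0->1; 1->0]
Path 2 = h;k:
  0 h~>0 k~>0
  1 h~>2 k~>0
  ⟦path⟧₂ = [0->0; 1->0]
Equal? distinct morphisms ✗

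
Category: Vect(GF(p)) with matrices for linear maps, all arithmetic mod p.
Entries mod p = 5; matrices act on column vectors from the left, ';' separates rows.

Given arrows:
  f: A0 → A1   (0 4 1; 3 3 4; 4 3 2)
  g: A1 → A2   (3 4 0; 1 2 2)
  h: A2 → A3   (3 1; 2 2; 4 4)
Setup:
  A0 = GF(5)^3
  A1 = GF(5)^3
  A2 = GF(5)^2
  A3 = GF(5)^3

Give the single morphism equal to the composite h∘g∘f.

  e0=⟨1,0,0⟩ f→⟨0,3,4⟩ g→⟨2,4⟩ h→⟨0,2,4⟩
  e1=⟨0,1,0⟩ f→⟨4,3,3⟩ g→⟨4,1⟩ h→⟨3,0,0⟩
  e2=⟨0,0,1⟩ f→⟨1,4,2⟩ g→⟨4,3⟩ h→⟨0,4,3⟩
⟦path⟧: (0 3 0; 2 0 4; 4 0 3)

Answer: (0 3 0; 2 0 4; 4 0 3)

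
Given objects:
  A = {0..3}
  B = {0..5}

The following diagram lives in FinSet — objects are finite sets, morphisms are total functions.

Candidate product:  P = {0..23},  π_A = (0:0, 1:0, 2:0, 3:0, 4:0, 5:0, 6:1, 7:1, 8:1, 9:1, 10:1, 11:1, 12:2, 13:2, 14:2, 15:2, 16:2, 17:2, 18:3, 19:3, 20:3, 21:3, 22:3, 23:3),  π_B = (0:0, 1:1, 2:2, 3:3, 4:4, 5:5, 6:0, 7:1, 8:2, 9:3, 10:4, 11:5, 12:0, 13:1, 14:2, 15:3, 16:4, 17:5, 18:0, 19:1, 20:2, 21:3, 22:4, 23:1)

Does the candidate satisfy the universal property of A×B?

|A|·|B| = 4·6 = 24;  |P| = 24
Check the pairing map k ↦ (π_A(k), π_B(k)):
  0 : (0,0)
  1 : (0,1)
  2 : (0,2)
  3 : (0,3)
  4 : (0,4)
  5 : (0,5)
  6 : (1,0)
  7 : (1,1)
  8 : (1,2)
  9 : (1,3)
  10 : (1,4)
  11 : (1,5)
  12 : (2,0)
  13 : (2,1)
  14 : (2,2)
  15 : (2,3)
  16 : (2,4)
  17 : (2,5)
  18 : (3,0)
  19 : (3,1)
  20 : (3,2)
  21 : (3,3)
  22 : (3,4)
  23 : (3,1)  ✗ repeats pair of k=19
distinct pairs in image: 23 / 24 needed
  → (3,1) hit at k=19 and k=23

Answer: NOT A VALID PRODUCT — duplicate pair at indices 19,23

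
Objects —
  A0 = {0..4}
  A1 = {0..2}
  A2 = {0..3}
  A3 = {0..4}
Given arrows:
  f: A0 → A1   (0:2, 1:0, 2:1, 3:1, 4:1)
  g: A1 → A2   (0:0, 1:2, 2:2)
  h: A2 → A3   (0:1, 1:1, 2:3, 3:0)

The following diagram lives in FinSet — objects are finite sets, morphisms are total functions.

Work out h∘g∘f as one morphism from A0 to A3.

Answer: (0:3, 1:1, 2:3, 3:3, 4:3)

Trace:
  0 f→2 g→2 h→3
  1 f→0 g→0 h→1
  2 f→1 g→2 h→3
  3 f→1 g→2 h→3
  4 f→1 g→2 h→3
⟦path⟧: (0:3, 1:1, 2:3, 3:3, 4:3)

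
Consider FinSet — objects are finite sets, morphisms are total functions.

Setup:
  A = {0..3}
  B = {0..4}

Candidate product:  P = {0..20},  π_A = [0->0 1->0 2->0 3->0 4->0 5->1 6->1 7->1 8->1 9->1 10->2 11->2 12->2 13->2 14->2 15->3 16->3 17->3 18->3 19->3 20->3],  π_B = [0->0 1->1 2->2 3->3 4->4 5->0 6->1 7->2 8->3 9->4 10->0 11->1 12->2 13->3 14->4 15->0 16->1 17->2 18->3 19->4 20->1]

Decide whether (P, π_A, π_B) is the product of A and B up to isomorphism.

Answer: NOT A VALID PRODUCT — |P|=21 ≠ |A|·|B|=20

Trace:
|A|·|B| = 4·5 = 20;  |P| = 21
  → cardinalities differ; no bijection possible.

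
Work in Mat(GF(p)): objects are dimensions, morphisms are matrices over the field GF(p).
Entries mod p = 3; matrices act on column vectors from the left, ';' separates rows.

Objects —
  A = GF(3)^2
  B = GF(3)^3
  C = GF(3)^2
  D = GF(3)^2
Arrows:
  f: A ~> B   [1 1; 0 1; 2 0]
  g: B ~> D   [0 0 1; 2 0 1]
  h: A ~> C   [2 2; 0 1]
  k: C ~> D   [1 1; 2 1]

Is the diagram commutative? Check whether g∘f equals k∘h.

1) trace f;g:
  e0=(1,0) f~>(1,0,2) g~>(2,1)
  e1=(0,1) f~>(1,1,0) g~>(0,2)
  composite₁ = [2 0; 1 2]
2) trace h;k:
  e0=(1,0) h~>(2,0) k~>(2,1)
  e1=(0,1) h~>(2,1) k~>(0,2)
  composite₂ = [2 0; 1 2]
Equal? same morphism ✓

Answer: COMMUTES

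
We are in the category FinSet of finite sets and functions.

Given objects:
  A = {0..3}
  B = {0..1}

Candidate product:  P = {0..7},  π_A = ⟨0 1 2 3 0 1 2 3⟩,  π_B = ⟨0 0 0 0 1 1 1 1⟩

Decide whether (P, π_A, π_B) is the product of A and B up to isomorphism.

Answer: VALID PRODUCT

Work:
|A|·|B| = 4·2 = 8;  |P| = 8
Check the pairing map k ↦ (π_A(k), π_B(k)):
  0 -> (0,0)
  1 -> (1,0)
  2 -> (2,0)
  3 -> (3,0)
  4 -> (0,1)
  5 -> (1,1)
  6 -> (2,1)
  7 -> (3,1)
distinct pairs in image: 8 / 8 needed
  → bijection onto A×B; projections well-typed.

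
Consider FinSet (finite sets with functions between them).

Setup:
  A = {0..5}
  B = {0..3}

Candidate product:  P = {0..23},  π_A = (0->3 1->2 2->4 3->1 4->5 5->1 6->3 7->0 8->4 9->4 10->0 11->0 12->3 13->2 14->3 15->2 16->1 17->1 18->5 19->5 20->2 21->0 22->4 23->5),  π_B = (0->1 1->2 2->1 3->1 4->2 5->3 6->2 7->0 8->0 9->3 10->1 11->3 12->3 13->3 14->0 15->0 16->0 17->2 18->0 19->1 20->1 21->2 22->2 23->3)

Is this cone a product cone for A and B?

|A|·|B| = 6·4 = 24;  |P| = 24
Check the pairing map k ↦ (π_A(k), π_B(k)):
  0 -> (3,1)
  1 -> (2,2)
  2 -> (4,1)
  3 -> (1,1)
  4 -> (5,2)
  5 -> (1,3)
  6 -> (3,2)
  7 -> (0,0)
  8 -> (4,0)
  9 -> (4,3)
  10 -> (0,1)
  11 -> (0,3)
  12 -> (3,3)
  13 -> (2,3)
  14 -> (3,0)
  15 -> (2,0)
  16 -> (1,0)
  17 -> (1,2)
  18 -> (5,0)
  19 -> (5,1)
  20 -> (2,1)
  21 -> (0,2)
  22 -> (4,2)
  23 -> (5,3)
distinct pairs in image: 24 / 24 needed
  → bijection onto A×B; projections well-typed.

Answer: VALID PRODUCT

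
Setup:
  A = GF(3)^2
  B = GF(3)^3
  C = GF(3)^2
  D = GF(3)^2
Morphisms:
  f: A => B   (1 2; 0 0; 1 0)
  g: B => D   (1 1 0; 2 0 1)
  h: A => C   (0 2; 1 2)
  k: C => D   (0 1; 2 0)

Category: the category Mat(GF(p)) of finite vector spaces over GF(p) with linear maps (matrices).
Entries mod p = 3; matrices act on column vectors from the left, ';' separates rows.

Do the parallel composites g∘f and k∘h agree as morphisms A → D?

Along f;g (path 1):
  e0=(1,0) f=>(1,0,1) g=>(1,0)
  e1=(0,1) f=>(2,0,0) g=>(2,1)
  composite₁ = (1 2; 0 1)
Along h;k (path 2):
  e0=(1,0) h=>(0,1) k=>(1,0)
  e1=(0,1) h=>(2,2) k=>(2,1)
  composite₂ = (1 2; 0 1)
Equal? equal; square commutes

Answer: COMMUTES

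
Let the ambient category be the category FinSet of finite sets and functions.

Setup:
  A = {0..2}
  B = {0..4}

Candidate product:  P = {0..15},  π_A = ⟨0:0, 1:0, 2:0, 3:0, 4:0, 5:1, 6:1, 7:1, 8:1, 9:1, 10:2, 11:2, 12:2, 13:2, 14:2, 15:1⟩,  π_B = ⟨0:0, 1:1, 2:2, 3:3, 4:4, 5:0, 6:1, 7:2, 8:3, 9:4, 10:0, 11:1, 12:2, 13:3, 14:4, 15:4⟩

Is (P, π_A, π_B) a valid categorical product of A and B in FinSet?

|A|·|B| = 3·5 = 15;  |P| = 16
  → cardinalities differ; no bijection possible.

Answer: NOT A VALID PRODUCT — |P|=16 ≠ |A|·|B|=15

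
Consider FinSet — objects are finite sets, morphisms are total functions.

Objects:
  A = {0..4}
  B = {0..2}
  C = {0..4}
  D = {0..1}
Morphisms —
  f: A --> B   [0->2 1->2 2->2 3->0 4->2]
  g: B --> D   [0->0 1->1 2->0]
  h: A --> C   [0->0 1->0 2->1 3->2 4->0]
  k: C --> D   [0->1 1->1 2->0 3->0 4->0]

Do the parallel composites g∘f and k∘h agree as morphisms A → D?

Path 1 = f;g:
  0 f-->2 g-->0
  1 f-->2 g-->0
  2 f-->2 g-->0
  3 f-->0 g-->0
  4 f-->2 g-->0
  result₁ = [0->0 1->0 2->0 3->0 4->0]
Path 2 = h;k:
  0 h-->0 k-->1
  1 h-->0 k-->1
  2 h-->1 k-->1
  3 h-->2 k-->0
  4 h-->0 k-->1
  result₂ = [0->1 1->1 2->1 3->0 4->1]
Equal? NO — does not commute

Answer: DOES NOT COMMUTE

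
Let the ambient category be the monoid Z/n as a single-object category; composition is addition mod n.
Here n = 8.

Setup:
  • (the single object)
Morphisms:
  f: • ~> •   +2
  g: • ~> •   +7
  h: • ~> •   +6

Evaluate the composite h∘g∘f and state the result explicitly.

Answer: +7

Work:
  0 +2≡2 +7≡1 +6≡7  (mod 8)
result: +7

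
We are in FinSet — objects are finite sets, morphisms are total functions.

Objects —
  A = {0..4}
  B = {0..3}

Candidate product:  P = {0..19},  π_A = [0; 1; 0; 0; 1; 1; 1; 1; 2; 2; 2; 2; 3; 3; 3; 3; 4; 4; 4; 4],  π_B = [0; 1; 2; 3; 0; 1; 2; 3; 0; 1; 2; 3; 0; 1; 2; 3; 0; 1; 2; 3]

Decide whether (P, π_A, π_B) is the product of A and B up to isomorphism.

|A|·|B| = 5·4 = 20;  |P| = 20
Check the pairing map k ↦ (π_A(k), π_B(k)):
  0 ↦ (0,0)
  1 ↦ (1,1)
  2 ↦ (0,2)
  3 ↦ (0,3)
  4 ↦ (1,0)
  5 ↦ (1,1)  ✗ repeats pair of k=1
  6 ↦ (1,2)
  7 ↦ (1,3)
  8 ↦ (2,0)
  9 ↦ (2,1)
  10 ↦ (2,2)
  11 ↦ (2,3)
  12 ↦ (3,0)
  13 ↦ (3,1)
  14 ↦ (3,2)
  15 ↦ (3,3)
  16 ↦ (4,0)
  17 ↦ (4,1)
  18 ↦ (4,2)
  19 ↦ (4,3)
distinct pairs in image: 19 / 20 needed
  → (1,1) hit at k=1 and k=5

Answer: NOT A VALID PRODUCT — duplicate pair at indices 5,1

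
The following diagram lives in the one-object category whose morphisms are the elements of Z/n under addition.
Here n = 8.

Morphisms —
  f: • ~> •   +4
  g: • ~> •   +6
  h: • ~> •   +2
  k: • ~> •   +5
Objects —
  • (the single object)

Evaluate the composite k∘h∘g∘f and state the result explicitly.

  0 +4≡4 +6≡2 +2≡4 +5≡1  (mod 8)
result: +1

Answer: +1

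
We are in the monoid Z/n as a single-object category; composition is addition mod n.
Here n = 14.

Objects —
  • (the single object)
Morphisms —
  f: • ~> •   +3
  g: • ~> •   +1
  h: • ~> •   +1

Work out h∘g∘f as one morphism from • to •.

  0 +3≡3 +1≡4 +1≡5  (mod 14)
result: +5

Answer: +5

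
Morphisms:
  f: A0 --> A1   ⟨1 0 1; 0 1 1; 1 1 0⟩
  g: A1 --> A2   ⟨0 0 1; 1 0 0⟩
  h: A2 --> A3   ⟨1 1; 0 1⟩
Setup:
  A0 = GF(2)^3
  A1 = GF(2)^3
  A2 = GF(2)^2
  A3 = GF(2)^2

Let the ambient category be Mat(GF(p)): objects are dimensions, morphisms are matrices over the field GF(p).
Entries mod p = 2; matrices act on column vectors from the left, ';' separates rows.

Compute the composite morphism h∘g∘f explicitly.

  e0=(1,0,0) f-->(1,0,1) g-->(1,1) h-->(0,1)
  e1=(0,1,0) f-->(0,1,1) g-->(1,0) h-->(1,0)
  e2=(0,0,1) f-->(1,1,0) g-->(0,1) h-->(1,1)
⟦path⟧: ⟨0 1 1; 1 0 1⟩

Answer: ⟨0 1 1; 1 0 1⟩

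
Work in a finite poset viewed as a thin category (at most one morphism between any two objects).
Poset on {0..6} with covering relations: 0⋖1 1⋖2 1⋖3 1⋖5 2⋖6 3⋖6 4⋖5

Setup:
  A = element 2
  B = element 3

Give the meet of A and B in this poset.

{x : x≤A ∧ x≤B} = {0,1}  (A=2, B=3)
  0 ≤ 1
  1 ≤ 1
glb = 1

Answer: A∧B = 1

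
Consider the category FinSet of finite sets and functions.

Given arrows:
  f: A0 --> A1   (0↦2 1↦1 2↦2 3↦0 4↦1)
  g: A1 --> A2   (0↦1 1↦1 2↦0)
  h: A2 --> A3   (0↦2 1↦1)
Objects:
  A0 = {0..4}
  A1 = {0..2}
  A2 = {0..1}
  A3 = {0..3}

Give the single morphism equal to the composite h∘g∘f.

Answer: (0↦2 1↦1 2↦2 3↦1 4↦1)

Work:
  0 f-->2 g-->0 h-->2
  1 f-->1 g-->1 h-->1
  2 f-->2 g-->0 h-->2
  3 f-->0 g-->1 h-->1
  4 f-->1 g-->1 h-->1
⟦path⟧: (0↦2 1↦1 2↦2 3↦1 4↦1)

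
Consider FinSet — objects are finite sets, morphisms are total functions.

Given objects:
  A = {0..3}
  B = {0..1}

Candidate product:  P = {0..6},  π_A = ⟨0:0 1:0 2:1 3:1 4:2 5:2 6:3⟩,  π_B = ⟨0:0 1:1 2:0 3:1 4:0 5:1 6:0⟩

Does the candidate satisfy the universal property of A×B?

Answer: NOT A VALID PRODUCT — |P|=7 ≠ |A|·|B|=8

Work:
|A|·|B| = 4·2 = 8;  |P| = 7
  → cardinalities differ; no bijection possible.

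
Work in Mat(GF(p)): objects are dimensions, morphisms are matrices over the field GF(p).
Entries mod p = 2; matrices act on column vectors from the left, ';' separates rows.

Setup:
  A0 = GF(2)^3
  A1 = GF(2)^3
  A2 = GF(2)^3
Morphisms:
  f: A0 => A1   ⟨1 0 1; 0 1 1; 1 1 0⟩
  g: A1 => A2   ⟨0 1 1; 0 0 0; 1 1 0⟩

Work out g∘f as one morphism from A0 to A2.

Answer: ⟨1 0 1; 0 0 0; 1 1 0⟩

Work:
  e0=(1,0,0) f=>(1,0,1) g=>(1,0,1)
  e1=(0,1,0) f=>(0,1,1) g=>(0,0,1)
  e2=(0,0,1) f=>(1,1,0) g=>(1,0,0)
⟦path⟧: ⟨1 0 1; 0 0 0; 1 1 0⟩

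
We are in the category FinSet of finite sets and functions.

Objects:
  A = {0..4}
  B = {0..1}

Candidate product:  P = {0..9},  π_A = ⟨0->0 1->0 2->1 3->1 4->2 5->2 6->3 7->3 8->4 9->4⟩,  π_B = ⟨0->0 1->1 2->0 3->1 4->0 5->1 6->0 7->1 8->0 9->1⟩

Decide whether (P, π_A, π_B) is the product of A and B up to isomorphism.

|A|·|B| = 5·2 = 10;  |P| = 10
Check the pairing map k ↦ (π_A(k), π_B(k)):
  0 -> (0,0)
  1 -> (0,1)
  2 -> (1,0)
  3 -> (1,1)
  4 -> (2,0)
  5 -> (2,1)
  6 -> (3,0)
  7 -> (3,1)
  8 -> (4,0)
  9 -> (4,1)
distinct pairs in image: 10 / 10 needed
  → bijection onto A×B; projections well-typed.

Answer: VALID PRODUCT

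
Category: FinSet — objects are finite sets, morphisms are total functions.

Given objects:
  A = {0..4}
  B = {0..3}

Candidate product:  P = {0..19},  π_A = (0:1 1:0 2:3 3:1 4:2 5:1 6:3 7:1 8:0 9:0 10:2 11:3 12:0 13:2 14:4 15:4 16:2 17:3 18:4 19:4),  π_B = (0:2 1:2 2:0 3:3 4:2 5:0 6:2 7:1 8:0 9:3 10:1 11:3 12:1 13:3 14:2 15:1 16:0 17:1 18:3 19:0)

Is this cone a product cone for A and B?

|A|·|B| = 5·4 = 20;  |P| = 20
Check the pairing map k ↦ (π_A(k), π_B(k)):
  0 : (1,2)
  1 : (0,2)
  2 : (3,0)
  3 : (1,3)
  4 : (2,2)
  5 : (1,0)
  6 : (3,2)
  7 : (1,1)
  8 : (0,0)
  9 : (0,3)
  10 : (2,1)
  11 : (3,3)
  12 : (0,1)
  13 : (2,3)
  14 : (4,2)
  15 : (4,1)
  16 : (2,0)
  17 : (3,1)
  18 : (4,3)
  19 : (4,0)
distinct pairs in image: 20 / 20 needed
  → bijection onto A×B; projections well-typed.

Answer: VALID PRODUCT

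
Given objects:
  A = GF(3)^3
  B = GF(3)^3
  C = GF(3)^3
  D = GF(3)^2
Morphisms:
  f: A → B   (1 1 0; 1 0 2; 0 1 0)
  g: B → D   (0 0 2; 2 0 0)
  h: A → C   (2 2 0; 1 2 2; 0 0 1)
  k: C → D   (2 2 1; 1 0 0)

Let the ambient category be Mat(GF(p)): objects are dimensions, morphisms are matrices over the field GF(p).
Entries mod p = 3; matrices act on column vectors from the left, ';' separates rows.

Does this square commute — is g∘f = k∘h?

Path 1 = f;g:
  e0=⟨1,0,0⟩ f→⟨1,1,0⟩ g→⟨0,2⟩
  e1=⟨0,1,0⟩ f→⟨1,0,1⟩ g→⟨2,2⟩
  e2=⟨0,0,1⟩ f→⟨0,2,0⟩ g→⟨0,0⟩
  ⟦path⟧₁ = (0 2 0; 2 2 0)
Path 2 = h;k:
  e0=⟨1,0,0⟩ h→⟨2,1,0⟩ k→⟨0,2⟩
  e1=⟨0,1,0⟩ h→⟨2,2,0⟩ k→⟨2,2⟩
  e2=⟨0,0,1⟩ h→⟨0,2,1⟩ k→⟨2,0⟩
  ⟦path⟧₂ = (0 2 2; 2 2 0)
Equal? distinct morphisms ✗

Answer: DOES NOT COMMUTE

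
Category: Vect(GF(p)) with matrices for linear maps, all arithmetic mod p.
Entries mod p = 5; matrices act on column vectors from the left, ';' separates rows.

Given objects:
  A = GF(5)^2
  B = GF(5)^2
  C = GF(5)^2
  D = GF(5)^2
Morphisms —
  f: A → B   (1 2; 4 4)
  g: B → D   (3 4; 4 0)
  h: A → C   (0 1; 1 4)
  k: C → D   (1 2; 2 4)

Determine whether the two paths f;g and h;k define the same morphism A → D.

Along f;g (path 1):
  e0=⟨1,0⟩ f→⟨1,4⟩ g→⟨4,4⟩
  e1=⟨0,1⟩ f→⟨2,4⟩ g→⟨2,3⟩
  composite₁ = (4 2; 4 3)
Along h;k (path 2):
  e0=⟨1,0⟩ h→⟨0,1⟩ k→⟨2,4⟩
  e1=⟨0,1⟩ h→⟨1,4⟩ k→⟨4,3⟩
  composite₂ = (2 4; 4 3)
Equal? NO — does not commute

Answer: DOES NOT COMMUTE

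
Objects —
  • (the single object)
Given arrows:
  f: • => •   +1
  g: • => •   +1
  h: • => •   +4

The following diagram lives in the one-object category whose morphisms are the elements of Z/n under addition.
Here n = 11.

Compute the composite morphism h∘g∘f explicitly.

Answer: +6

Trace:
  0 +1≡1 +1≡2 +4≡6  (mod 11)
⟦path⟧: +6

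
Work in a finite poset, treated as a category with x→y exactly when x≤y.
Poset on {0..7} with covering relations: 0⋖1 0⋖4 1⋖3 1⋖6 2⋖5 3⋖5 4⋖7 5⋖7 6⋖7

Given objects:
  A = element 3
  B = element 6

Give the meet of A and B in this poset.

Lower bounds of A=3 and B=6: {0,1}
  0 ≤ 1
  1 ≤ 1
glb = 1

Answer: A∧B = 1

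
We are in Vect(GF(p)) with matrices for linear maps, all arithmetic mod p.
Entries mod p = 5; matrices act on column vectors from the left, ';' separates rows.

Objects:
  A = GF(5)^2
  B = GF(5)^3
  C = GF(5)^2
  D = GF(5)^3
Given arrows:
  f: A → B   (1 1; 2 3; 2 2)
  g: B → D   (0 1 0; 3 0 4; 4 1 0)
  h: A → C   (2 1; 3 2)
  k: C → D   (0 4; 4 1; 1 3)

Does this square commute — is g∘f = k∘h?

Answer: COMMUTES

Derivation:
1) trace f;g:
  e0=⟨1,0⟩ f→⟨1,2,2⟩ g→⟨2,1,1⟩
  e1=⟨0,1⟩ f→⟨1,3,2⟩ g→⟨3,1,2⟩
  composite₁ = (2 3; 1 1; 1 2)
2) trace h;k:
  e0=⟨1,0⟩ h→⟨2,3⟩ k→⟨2,1,1⟩
  e1=⟨0,1⟩ h→⟨1,2⟩ k→⟨3,1,2⟩
  composite₂ = (2 3; 1 1; 1 2)
Equal? YES — commutes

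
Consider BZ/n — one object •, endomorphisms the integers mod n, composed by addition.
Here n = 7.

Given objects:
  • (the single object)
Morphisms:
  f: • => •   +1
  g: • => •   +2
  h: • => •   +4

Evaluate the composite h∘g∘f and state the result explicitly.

Answer: +0

Work:
  0 +1≡1 +2≡3 +4≡0  (mod 7)
composite: +0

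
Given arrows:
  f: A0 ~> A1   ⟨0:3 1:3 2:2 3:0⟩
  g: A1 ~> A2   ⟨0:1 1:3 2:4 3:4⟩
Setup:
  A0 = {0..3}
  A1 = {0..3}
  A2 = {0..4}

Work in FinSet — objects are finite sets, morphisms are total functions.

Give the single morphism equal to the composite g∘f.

  0 f~>3 g~>4
  1 f~>3 g~>4
  2 f~>2 g~>4
  3 f~>0 g~>1
composite: ⟨0:4 1:4 2:4 3:1⟩

Answer: ⟨0:4 1:4 2:4 3:1⟩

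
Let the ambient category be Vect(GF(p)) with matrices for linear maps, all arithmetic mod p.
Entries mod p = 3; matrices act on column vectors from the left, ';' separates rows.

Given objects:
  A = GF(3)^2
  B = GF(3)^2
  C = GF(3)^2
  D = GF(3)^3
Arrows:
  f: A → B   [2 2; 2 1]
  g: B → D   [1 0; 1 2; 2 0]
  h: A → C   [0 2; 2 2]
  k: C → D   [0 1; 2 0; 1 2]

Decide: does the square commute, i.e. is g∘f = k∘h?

1) trace f;g:
  e0=(1,0) f→(2,2) g→(2,0,1)
  e1=(0,1) f→(2,1) g→(2,1,1)
  result₁ = [2 2; 0 1; 1 1]
2) trace h;k:
  e0=(1,0) h→(0,2) k→(2,0,1)
  e1=(0,1) h→(2,2) k→(2,1,0)
  result₂ = [2 2; 0 1; 1 0]
Equal? differ; not commutative

Answer: DOES NOT COMMUTE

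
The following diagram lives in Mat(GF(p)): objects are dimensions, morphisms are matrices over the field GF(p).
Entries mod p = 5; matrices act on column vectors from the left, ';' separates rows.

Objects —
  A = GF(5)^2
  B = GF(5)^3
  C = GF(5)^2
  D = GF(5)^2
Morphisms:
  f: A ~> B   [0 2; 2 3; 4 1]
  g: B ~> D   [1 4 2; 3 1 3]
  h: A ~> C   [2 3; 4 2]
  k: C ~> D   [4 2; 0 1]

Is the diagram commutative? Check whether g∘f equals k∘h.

Answer: COMMUTES

Derivation:
Path 1 = f;g:
  e0=[1,0] f~>[0,2,4] g~>[1,4]
  e1=[0,1] f~>[2,3,1] g~>[1,2]
  result₁ = [1 1; 4 2]
Path 2 = h;k:
  e0=[1,0] h~>[2,4] k~>[1,4]
  e1=[0,1] h~>[3,2] k~>[1,2]
  result₂ = [1 1; 4 2]
Equal? same morphism ✓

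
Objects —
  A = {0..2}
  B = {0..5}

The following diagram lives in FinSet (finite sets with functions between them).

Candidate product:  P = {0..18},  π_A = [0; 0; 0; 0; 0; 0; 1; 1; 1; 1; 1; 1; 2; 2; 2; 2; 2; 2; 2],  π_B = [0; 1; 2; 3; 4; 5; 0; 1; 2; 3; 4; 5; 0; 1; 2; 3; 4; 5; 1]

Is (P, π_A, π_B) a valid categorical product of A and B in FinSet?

|A|·|B| = 3·6 = 18;  |P| = 19
  → cardinalities differ; no bijection possible.

Answer: NOT A VALID PRODUCT — |P|=19 ≠ |A|·|B|=18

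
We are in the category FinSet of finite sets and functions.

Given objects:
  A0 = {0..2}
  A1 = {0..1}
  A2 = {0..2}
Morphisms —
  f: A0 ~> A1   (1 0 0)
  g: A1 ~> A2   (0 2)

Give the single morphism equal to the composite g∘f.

  0 f~>1 g~>2
  1 f~>0 g~>0
  2 f~>0 g~>0
composite: (2 0 0)

Answer: (2 0 0)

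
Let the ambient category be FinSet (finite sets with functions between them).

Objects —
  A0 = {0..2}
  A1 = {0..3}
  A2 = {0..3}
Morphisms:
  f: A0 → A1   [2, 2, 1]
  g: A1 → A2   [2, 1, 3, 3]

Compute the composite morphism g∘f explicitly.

  0 f→2 g→3
  1 f→2 g→3
  2 f→1 g→1
composite: [3, 3, 1]

Answer: [3, 3, 1]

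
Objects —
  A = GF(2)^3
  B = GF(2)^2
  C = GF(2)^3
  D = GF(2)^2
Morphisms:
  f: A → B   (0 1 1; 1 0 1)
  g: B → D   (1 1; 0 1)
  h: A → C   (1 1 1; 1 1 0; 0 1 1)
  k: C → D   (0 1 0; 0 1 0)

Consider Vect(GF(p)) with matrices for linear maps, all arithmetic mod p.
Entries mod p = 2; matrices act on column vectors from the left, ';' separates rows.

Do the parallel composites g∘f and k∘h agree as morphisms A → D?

1) trace f;g:
  e0=(1,0,0) f→(0,1) g→(1,1)
  e1=(0,1,0) f→(1,0) g→(1,0)
  e2=(0,0,1) f→(1,1) g→(0,1)
  result₁ = (1 1 0; 1 0 1)
2) trace h;k:
  e0=(1,0,0) h→(1,1,0) k→(1,1)
  e1=(0,1,0) h→(1,1,1) k→(1,1)
  e2=(0,0,1) h→(1,0,1) k→(0,0)
  result₂ = (1 1 0; 1 1 0)
Equal? differ; not commutative

Answer: DOES NOT COMMUTE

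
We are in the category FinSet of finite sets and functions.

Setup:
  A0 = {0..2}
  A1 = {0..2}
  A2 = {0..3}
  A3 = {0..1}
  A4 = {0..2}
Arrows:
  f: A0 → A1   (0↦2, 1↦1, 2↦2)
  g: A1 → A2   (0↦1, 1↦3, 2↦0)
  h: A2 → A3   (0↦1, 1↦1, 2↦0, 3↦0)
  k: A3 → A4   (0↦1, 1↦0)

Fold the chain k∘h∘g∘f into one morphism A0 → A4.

Answer: (0↦0, 1↦1, 2↦0)

Derivation:
  0 f→2 g→0 h→1 k→0
  1 f→1 g→3 h→0 k→1
  2 f→2 g→0 h→1 k→0
composite: (0↦0, 1↦1, 2↦0)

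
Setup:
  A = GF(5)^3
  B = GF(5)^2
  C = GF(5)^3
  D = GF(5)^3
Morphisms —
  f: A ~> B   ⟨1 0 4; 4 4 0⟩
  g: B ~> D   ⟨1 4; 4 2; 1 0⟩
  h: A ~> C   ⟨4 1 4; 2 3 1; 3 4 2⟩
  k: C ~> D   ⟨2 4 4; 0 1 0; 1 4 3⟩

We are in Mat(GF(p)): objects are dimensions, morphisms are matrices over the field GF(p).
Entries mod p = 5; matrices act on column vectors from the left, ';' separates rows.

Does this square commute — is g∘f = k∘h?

Along f;g (path 1):
  e0=⟨1,0,0⟩ f~>⟨1,4⟩ g~>⟨2,2,1⟩
  e1=⟨0,1,0⟩ f~>⟨0,4⟩ g~>⟨1,3,0⟩
  e2=⟨0,0,1⟩ f~>⟨4,0⟩ g~>⟨4,1,4⟩
  result₁ = ⟨2 1 4; 2 3 1; 1 0 4⟩
Along h;k (path 2):
  e0=⟨1,0,0⟩ h~>⟨4,2,3⟩ k~>⟨3,2,1⟩
  e1=⟨0,1,0⟩ h~>⟨1,3,4⟩ k~>⟨0,3,0⟩
  e2=⟨0,0,1⟩ h~>⟨4,1,2⟩ k~>⟨0,1,4⟩
  result₂ = ⟨3 0 0; 2 3 1; 1 0 4⟩
Equal? NO — does not commute

Answer: DOES NOT COMMUTE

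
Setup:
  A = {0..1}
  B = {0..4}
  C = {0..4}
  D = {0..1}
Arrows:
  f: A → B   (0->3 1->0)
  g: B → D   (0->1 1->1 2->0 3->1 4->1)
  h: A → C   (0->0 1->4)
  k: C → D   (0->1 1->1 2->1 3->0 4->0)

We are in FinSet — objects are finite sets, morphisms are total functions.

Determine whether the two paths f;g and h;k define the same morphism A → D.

Path 1 = f;g:
  0 f→3 g→1
  1 f→0 g→1
  composite₁ = (0->1 1->1)
Path 2 = h;k:
  0 h→0 k→1
  1 h→4 k→0
  composite₂ = (0->1 1->0)
Equal? NO — does not commute

Answer: DOES NOT COMMUTE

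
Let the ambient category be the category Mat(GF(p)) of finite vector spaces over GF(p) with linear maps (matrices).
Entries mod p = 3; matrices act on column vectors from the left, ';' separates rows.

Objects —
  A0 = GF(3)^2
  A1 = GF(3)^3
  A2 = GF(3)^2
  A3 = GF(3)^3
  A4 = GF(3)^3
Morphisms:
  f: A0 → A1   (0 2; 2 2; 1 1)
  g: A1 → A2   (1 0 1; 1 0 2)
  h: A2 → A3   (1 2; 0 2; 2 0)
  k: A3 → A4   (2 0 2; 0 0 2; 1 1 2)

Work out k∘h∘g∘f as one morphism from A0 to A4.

Answer: (2 1; 1 0; 1 1)

Work:
  e0=(1,0) f→(0,2,1) g→(1,2) h→(2,1,2) k→(2,1,1)
  e1=(0,1) f→(2,2,1) g→(0,1) h→(2,2,0) k→(1,0,1)
result: (2 1; 1 0; 1 1)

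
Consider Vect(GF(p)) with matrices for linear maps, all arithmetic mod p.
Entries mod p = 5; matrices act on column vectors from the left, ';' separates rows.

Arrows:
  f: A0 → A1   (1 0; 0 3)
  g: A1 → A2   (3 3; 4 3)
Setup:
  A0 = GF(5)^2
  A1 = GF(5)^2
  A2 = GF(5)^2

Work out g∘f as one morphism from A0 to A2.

Answer: (3 4; 4 4)

Trace:
  e0=⟨1,0⟩ f→⟨1,0⟩ g→⟨3,4⟩
  e1=⟨0,1⟩ f→⟨0,3⟩ g→⟨4,4⟩
result: (3 4; 4 4)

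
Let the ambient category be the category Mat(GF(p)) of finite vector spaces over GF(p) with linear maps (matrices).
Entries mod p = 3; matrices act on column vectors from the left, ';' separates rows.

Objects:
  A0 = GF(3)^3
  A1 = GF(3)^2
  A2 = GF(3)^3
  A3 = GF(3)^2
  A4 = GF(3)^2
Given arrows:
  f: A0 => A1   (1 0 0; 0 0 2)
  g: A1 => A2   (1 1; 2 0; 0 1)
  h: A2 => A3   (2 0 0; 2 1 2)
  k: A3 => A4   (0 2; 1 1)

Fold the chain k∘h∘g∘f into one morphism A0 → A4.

  e0=(1,0,0) f=>(1,0) g=>(1,2,0) h=>(2,1) k=>(2,0)
  e1=(0,1,0) f=>(0,0) g=>(0,0,0) h=>(0,0) k=>(0,0)
  e2=(0,0,1) f=>(0,2) g=>(2,0,2) h=>(1,2) k=>(1,0)
result: (2 0 1; 0 0 0)

Answer: (2 0 1; 0 0 0)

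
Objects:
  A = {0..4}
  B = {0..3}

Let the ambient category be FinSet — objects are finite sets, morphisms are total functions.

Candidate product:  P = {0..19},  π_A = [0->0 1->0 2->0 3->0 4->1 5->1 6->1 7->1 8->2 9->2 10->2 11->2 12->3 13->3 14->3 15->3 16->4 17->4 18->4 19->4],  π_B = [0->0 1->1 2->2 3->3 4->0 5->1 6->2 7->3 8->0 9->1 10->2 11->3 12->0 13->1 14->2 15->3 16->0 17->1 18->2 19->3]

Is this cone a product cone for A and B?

|A|·|B| = 5·4 = 20;  |P| = 20
Check the pairing map k ↦ (π_A(k), π_B(k)):
  0 -> (0,0)
  1 -> (0,1)
  2 -> (0,2)
  3 -> (0,3)
  4 -> (1,0)
  5 -> (1,1)
  6 -> (1,2)
  7 -> (1,3)
  8 -> (2,0)
  9 -> (2,1)
  10 -> (2,2)
  11 -> (2,3)
  12 -> (3,0)
  13 -> (3,1)
  14 -> (3,2)
  15 -> (3,3)
  16 -> (4,0)
  17 -> (4,1)
  18 -> (4,2)
  19 -> (4,3)
distinct pairs in image: 20 / 20 needed
  → bijection onto A×B; projections well-typed.

Answer: VALID PRODUCT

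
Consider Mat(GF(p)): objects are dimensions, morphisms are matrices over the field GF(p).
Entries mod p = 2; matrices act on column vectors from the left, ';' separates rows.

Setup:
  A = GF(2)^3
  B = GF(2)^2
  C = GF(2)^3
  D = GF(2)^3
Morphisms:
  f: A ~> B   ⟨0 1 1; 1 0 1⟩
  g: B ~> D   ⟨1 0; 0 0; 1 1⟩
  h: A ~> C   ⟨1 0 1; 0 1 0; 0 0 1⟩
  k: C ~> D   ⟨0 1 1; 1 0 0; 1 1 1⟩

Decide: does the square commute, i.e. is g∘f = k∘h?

Path 1 = f;g:
  e0=[1,0,0] f~>[0,1] g~>[0,0,1]
  e1=[0,1,0] f~>[1,0] g~>[1,0,1]
  e2=[0,0,1] f~>[1,1] g~>[1,0,0]
  result₁ = ⟨0 1 1; 0 0 0; 1 1 0⟩
Path 2 = h;k:
  e0=[1,0,0] h~>[1,0,0] k~>[0,1,1]
  e1=[0,1,0] h~>[0,1,0] k~>[1,0,1]
  e2=[0,0,1] h~>[1,0,1] k~>[1,1,0]
  result₂ = ⟨0 1 1; 1 0 1; 1 1 0⟩
Equal? distinct morphisms ✗

Answer: DOES NOT COMMUTE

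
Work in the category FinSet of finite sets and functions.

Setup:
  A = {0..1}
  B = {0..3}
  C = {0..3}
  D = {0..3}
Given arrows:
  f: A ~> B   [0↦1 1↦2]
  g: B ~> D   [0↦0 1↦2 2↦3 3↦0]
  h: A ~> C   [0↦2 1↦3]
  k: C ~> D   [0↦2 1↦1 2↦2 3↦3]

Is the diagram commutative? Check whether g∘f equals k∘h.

Path 1 = f;g:
  0 f~>1 g~>2
  1 f~>2 g~>3
  ⟦path⟧₁ = [0↦2 1↦3]
Path 2 = h;k:
  0 h~>2 k~>2
  1 h~>3 k~>3
  ⟦path⟧₂ = [0↦2 1↦3]
Equal? equal; square commutes

Answer: COMMUTES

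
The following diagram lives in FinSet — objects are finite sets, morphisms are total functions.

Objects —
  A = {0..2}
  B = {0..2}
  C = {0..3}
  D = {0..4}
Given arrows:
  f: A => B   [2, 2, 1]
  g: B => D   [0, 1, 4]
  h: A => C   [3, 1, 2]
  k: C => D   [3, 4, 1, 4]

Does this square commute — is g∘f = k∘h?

Path 1 = f;g:
  0 f=>2 g=>4
  1 f=>2 g=>4
  2 f=>1 g=>1
  ⟦path⟧₁ = [4, 4, 1]
Path 2 = h;k:
  0 h=>3 k=>4
  1 h=>1 k=>4
  2 h=>2 k=>1
  ⟦path⟧₂ = [4, 4, 1]
Equal? same morphism ✓

Answer: COMMUTES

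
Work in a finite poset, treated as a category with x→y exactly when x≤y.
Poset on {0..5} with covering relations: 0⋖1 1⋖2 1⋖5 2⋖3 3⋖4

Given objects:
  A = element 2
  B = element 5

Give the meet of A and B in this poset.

Answer: A∧B = 1

Derivation:
Lower bounds of A=2 and B=5: {0,1}
  0 <= 1
  1 <= 1
glb = 1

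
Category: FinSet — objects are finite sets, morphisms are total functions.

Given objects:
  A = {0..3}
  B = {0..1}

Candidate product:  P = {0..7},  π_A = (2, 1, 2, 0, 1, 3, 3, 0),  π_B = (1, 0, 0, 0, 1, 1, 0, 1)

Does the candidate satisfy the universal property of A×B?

|A|·|B| = 4·2 = 8;  |P| = 8
Check the pairing map k ↦ (π_A(k), π_B(k)):
  0 : (2,1)
  1 : (1,0)
  2 : (2,0)
  3 : (0,0)
  4 : (1,1)
  5 : (3,1)
  6 : (3,0)
  7 : (0,1)
distinct pairs in image: 8 / 8 needed
  → bijection onto A×B; projections well-typed.

Answer: VALID PRODUCT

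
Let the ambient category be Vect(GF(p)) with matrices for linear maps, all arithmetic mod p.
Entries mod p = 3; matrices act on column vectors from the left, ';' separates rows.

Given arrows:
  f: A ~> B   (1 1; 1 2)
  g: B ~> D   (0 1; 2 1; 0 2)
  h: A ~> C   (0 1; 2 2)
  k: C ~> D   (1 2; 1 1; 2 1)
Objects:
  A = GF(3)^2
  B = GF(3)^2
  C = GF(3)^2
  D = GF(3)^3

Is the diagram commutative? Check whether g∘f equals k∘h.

Answer: DOES NOT COMMUTE

Trace:
Along f;g (path 1):
  e0=⟨1,0⟩ f~>⟨1,1⟩ g~>⟨1,0,2⟩
  e1=⟨0,1⟩ f~>⟨1,2⟩ g~>⟨2,1,1⟩
  composite₁ = (1 2; 0 1; 2 1)
Along h;k (path 2):
  e0=⟨1,0⟩ h~>⟨0,2⟩ k~>⟨1,2,2⟩
  e1=⟨0,1⟩ h~>⟨1,2⟩ k~>⟨2,0,1⟩
  composite₂ = (1 2; 2 0; 2 1)
Equal? distinct morphisms ✗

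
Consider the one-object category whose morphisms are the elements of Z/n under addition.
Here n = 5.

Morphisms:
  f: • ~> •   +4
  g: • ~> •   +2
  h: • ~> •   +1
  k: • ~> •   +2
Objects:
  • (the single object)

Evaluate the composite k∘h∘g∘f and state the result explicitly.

  0 +4≡4 +2≡1 +1≡2 +2≡4  (mod 5)
⟦path⟧: +4

Answer: +4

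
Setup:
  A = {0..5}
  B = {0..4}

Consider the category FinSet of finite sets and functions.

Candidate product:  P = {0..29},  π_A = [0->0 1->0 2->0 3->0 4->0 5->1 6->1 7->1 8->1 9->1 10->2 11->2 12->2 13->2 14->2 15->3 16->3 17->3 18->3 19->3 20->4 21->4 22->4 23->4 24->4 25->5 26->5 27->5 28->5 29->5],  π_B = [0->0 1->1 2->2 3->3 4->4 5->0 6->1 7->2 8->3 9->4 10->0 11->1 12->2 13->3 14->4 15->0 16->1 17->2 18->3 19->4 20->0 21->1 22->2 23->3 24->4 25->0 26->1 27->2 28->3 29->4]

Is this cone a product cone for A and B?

Answer: VALID PRODUCT

Derivation:
|A|·|B| = 6·5 = 30;  |P| = 30
Check the pairing map k ↦ (π_A(k), π_B(k)):
  0 -> (0,0)
  1 -> (0,1)
  2 -> (0,2)
  3 -> (0,3)
  4 -> (0,4)
  5 -> (1,0)
  6 -> (1,1)
  7 -> (1,2)
  8 -> (1,3)
  9 -> (1,4)
  10 -> (2,0)
  11 -> (2,1)
  12 -> (2,2)
  13 -> (2,3)
  14 -> (2,4)
  15 -> (3,0)
  16 -> (3,1)
  17 -> (3,2)
  18 -> (3,3)
  19 -> (3,4)
  20 -> (4,0)
  21 -> (4,1)
  22 -> (4,2)
  23 -> (4,3)
  24 -> (4,4)
  25 -> (5,0)
  26 -> (5,1)
  27 -> (5,2)
  28 -> (5,3)
  29 -> (5,4)
distinct pairs in image: 30 / 30 needed
  → bijection onto A×B; projections well-typed.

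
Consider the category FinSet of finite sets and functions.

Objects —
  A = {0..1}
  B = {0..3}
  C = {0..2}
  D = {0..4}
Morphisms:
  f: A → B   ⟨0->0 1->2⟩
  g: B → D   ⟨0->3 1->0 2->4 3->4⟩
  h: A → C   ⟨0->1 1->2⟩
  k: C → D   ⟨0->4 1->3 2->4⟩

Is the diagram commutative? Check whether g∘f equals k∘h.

Along f;g (path 1):
  0 f→0 g→3
  1 f→2 g→4
  ⟦path⟧₁ = ⟨0->3 1->4⟩
Along h;k (path 2):
  0 h→1 k→3
  1 h→2 k→4
  ⟦path⟧₂ = ⟨0->3 1->4⟩
Equal? equal; square commutes

Answer: COMMUTES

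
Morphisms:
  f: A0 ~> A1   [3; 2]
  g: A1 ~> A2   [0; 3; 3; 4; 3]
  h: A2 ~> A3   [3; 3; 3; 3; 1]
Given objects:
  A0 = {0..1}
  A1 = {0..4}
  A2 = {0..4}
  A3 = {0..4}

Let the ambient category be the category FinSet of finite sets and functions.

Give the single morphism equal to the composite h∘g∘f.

  0 f~>3 g~>4 h~>1
  1 f~>2 g~>3 h~>3
⟦path⟧: [1; 3]

Answer: [1; 3]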